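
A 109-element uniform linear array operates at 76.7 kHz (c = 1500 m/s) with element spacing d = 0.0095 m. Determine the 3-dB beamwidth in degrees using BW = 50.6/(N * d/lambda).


Step 1: lambda = 1500/76700 = 0.01956 m
Step 2: d/lambda = 0.0095/0.01956 = 0.4857
Step 3: BW = 50.6/(N * d/lambda) = 50.6/(109 * 0.4857) = 0.96

0.96 deg


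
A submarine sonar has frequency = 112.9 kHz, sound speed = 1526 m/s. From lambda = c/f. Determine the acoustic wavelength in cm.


lambda = c/f = 1526 / 112900 = 0.0135 m = 1.35 cm

1.35 cm


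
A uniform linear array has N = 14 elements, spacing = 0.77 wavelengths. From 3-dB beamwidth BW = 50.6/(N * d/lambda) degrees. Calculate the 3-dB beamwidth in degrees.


4.69 deg


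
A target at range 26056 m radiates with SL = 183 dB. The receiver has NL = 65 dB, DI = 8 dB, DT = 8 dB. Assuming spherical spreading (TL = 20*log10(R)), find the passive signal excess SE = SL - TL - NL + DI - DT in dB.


Step 1: TL = 20*log10(26056) = 88.32 dB
Step 2: SE = 183 - 88.32 - 65 + 8 - 8 = 29.68

29.68 dB


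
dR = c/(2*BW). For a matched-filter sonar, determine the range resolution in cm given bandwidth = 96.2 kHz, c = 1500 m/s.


dR = c/(2*BW) = 1500 / (2 * 96.2e3) = 0.0078 m = 0.78 cm

0.78 cm


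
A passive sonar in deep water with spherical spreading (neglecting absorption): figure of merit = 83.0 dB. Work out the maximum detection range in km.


14.13 km


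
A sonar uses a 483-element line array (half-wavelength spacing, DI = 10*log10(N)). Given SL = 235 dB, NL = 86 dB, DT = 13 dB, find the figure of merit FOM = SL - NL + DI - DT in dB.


Step 1: DI = 10*log10(483) = 26.84 dB
Step 2: FOM = SL - NL + DI - DT = 235 - 86 + 26.84 - 13 = 162.84

162.84 dB


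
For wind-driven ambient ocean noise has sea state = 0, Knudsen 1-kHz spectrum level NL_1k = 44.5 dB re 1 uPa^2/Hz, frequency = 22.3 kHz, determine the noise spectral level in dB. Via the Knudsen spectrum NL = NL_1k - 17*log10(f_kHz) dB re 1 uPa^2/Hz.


NL = NL_1k - 17*log10(f_kHz) = 44.5 - 17*log10(22.3) = 44.5 - (22.92) = 21.58

21.58 dB


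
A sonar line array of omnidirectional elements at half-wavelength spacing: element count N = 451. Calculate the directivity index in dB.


DI = 10*log10(451) = 26.54

26.54 dB


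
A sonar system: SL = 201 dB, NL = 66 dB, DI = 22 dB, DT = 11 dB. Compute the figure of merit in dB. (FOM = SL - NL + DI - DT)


FOM = SL - NL + DI - DT = 201 - 66 + 22 - 11 = 146

146 dB


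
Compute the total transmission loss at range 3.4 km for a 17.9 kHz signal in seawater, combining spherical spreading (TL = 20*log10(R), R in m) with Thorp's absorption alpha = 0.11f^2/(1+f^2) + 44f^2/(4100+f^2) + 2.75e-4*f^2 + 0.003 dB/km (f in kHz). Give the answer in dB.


Step 1 (Thorp): alpha = 0.11*320.41/(1+320.41) + 44*320.41/(4100+320.41) + 2.75e-4*320.41 + 0.003 = 3.3901 dB/km
Step 2: TL_spread = 20*log10(3400) = 70.63 dB
Step 3: TL_abs = alpha*R = 3.3901 * 3.4 = 11.53 dB
Step 4: TL_total = 70.63 + 11.53 = 82.16

82.16 dB


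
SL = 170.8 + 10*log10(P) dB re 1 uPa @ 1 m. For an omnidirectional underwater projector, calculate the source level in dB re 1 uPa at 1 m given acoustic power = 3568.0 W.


SL = 170.8 + 10*log10(3568.0) = 170.8 + 35.52 = 206.32

206.32 dB


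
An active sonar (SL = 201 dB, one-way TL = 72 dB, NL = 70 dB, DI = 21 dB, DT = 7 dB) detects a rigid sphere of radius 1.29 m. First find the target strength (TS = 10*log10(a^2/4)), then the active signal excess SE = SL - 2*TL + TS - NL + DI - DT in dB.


Step 1: TS = 10*log10(1.29^2/4) = -3.81 dB
Step 2: SE = SL - 2*TL + TS - NL + DI - DT = 201 - 2*72 + (-3.81) - 70 + 21 - 7 = -2.81

-2.81 dB


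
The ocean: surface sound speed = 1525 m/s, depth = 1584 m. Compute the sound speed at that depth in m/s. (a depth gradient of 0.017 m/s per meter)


1551.928 m/s


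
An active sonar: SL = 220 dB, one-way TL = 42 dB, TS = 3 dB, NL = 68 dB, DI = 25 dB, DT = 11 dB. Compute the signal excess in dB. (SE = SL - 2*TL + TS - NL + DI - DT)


85 dB


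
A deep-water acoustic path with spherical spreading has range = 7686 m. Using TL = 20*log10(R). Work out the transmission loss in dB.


77.71 dB


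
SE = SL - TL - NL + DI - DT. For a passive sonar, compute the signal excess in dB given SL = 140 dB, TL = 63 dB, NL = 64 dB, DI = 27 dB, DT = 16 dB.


SE = SL - TL - NL + DI - DT = 140 - 63 - 64 + 27 - 16 = 24

24 dB


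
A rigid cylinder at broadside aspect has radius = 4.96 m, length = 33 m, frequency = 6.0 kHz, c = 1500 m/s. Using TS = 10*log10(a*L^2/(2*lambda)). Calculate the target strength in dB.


lambda = 1500/6000 = 0.25 m
TS = 10*log10(4.96*33^2/(2*0.25)) = 40.34

40.34 dB


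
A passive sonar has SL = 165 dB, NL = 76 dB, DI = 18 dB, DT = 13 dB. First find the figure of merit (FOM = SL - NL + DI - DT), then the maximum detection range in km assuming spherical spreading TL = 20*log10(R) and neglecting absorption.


Step 1: FOM = SL - NL + DI - DT = 165 - 76 + 18 - 13 = 94 dB
Step 2: at max range FOM = TL = 20*log10(R), so R = 10^(94/20) = 50118.72 m = 50.12 km

50.12 km


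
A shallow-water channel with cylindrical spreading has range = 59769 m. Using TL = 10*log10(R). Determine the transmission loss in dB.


TL = 10*log10(59769) = 47.76

47.76 dB


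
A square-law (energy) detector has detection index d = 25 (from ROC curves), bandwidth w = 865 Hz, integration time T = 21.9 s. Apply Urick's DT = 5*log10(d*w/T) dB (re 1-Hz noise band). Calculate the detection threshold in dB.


DT = 5*log10(d*w/T) = 5*log10(25 * 865 / 21.9) = 5*log10(987.44) = 14.97

14.97 dB


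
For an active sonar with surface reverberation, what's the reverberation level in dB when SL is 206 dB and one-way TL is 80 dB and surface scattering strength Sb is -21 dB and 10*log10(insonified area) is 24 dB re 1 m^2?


RL = SL - 2*TL + Sb + 10*log10(A) = 206 - 2*80 + (-21) + 24 = 49

49 dB


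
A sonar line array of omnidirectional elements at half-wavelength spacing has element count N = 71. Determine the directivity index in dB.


DI = 10*log10(71) = 18.51

18.51 dB


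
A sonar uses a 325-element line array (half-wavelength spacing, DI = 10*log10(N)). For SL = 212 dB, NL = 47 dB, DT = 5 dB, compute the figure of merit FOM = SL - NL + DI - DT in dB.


Step 1: DI = 10*log10(325) = 25.12 dB
Step 2: FOM = SL - NL + DI - DT = 212 - 47 + 25.12 - 5 = 185.12

185.12 dB


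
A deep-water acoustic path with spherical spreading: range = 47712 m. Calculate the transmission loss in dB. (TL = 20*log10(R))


TL = 20*log10(47712) = 93.57

93.57 dB


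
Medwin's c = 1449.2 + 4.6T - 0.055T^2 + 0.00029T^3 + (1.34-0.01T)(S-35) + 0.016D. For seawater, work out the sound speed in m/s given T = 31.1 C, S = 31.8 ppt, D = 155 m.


c = 1449.2 + 4.6*31.1 - 0.055*31.1^2 + 0.00029*31.1^3 + (1.34 - 0.01*31.1)*(31.8 - 35) + 0.016*155 = 1546.97

1546.97 m/s


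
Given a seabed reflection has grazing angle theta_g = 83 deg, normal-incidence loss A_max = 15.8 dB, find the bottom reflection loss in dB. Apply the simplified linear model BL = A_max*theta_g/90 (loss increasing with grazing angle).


BL = A_max * theta_g / 90 = 15.8 * 83 / 90 = 14.57

14.57 dB


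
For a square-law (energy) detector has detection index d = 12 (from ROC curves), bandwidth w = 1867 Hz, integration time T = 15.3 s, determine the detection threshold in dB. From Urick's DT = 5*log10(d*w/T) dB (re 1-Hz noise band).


DT = 5*log10(d*w/T) = 5*log10(12 * 1867 / 15.3) = 5*log10(1464.31) = 15.83

15.83 dB


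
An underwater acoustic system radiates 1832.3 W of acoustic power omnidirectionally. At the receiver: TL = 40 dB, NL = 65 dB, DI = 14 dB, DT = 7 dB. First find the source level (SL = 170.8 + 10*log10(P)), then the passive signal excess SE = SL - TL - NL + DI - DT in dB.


Step 1: SL = 170.8 + 10*log10(1832.3) = 203.43 dB
Step 2: SE = SL - TL - NL + DI - DT = 203.43 - 40 - 65 + 14 - 7 = 105.43

105.43 dB


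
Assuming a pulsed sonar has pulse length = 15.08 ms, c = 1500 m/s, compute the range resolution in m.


dR = c*tau/2 = 1500 * 15.08e-3 / 2 = 11.31

11.31 m


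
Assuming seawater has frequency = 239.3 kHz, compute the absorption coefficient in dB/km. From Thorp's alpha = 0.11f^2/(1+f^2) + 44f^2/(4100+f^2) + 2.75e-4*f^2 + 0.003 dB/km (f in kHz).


f^2 = 57264.49
alpha = 0.11*57264.49/(1+57264.49) + 44*57264.49/(4100+57264.49) + 2.75e-4*57264.49 + 0.003 = 56.921

56.921 dB/km


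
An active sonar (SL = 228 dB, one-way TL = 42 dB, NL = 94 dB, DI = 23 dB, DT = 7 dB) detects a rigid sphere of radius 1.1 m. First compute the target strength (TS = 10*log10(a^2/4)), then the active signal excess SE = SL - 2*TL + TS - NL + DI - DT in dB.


Step 1: TS = 10*log10(1.1^2/4) = -5.19 dB
Step 2: SE = SL - 2*TL + TS - NL + DI - DT = 228 - 2*42 + (-5.19) - 94 + 23 - 7 = 60.81

60.81 dB


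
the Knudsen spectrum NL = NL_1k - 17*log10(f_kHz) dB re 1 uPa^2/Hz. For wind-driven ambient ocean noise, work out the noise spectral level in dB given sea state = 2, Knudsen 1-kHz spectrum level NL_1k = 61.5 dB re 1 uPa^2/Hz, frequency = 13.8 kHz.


NL = NL_1k - 17*log10(f_kHz) = 61.5 - 17*log10(13.8) = 61.5 - (19.38) = 42.12

42.12 dB


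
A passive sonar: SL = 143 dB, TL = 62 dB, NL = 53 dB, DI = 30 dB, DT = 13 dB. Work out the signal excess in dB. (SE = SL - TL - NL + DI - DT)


SE = SL - TL - NL + DI - DT = 143 - 62 - 53 + 30 - 13 = 45

45 dB


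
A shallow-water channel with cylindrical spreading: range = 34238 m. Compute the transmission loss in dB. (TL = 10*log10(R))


TL = 10*log10(34238) = 45.35

45.35 dB


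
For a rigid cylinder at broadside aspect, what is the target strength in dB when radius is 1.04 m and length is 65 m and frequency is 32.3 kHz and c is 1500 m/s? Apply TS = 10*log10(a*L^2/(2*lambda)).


lambda = 1500/32300 = 0.04644 m
TS = 10*log10(1.04*65^2/(2*0.04644)) = 46.75

46.75 dB


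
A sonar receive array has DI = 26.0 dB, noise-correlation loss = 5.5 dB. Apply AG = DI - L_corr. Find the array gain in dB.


AG = DI - L_corr = 26.0 - 5.5 = 20.5

20.5 dB


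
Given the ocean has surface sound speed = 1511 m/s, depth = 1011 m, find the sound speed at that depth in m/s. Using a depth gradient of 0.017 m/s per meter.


c = 1511 + 0.017 * 1011 = 1528.187

1528.187 m/s


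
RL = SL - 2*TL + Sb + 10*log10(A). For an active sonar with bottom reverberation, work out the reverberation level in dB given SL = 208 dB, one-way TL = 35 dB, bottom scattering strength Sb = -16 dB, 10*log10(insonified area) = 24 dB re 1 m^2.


RL = SL - 2*TL + Sb + 10*log10(A) = 208 - 2*35 + (-16) + 24 = 146

146 dB


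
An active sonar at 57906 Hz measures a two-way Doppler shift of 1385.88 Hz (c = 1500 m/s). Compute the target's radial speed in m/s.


From fd = 2*f*v/c, v = c*fd/(2*f) = 1500 * 1385.88 / (2*57906) = 17.95

17.95 m/s


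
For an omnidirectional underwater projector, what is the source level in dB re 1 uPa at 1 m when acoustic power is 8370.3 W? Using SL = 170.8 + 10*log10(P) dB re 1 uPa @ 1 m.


210.03 dB


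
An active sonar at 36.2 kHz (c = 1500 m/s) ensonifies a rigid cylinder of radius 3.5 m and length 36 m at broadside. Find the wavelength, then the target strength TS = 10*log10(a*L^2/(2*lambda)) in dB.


Step 1: lambda = c/f = 1500/36200 = 0.04144 m
Step 2: TS = 10*log10(a*L^2/(2*lambda)) = 10*log10(3.5*36^2/(2*0.04144)) = 47.38

47.38 dB


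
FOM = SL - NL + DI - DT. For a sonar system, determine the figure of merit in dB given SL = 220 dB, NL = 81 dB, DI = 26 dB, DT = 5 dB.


FOM = SL - NL + DI - DT = 220 - 81 + 26 - 5 = 160

160 dB


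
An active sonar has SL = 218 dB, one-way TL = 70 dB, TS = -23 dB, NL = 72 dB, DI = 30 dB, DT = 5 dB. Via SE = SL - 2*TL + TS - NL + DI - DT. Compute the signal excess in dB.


SE = SL - 2*TL + TS - NL + DI - DT = 218 - 2*70 + (-23) - 72 + 30 - 5 = 8

8 dB


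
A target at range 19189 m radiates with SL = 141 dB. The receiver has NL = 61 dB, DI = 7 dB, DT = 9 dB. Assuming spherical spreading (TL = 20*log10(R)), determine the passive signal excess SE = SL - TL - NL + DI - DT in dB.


Step 1: TL = 20*log10(19189) = 85.66 dB
Step 2: SE = 141 - 85.66 - 61 + 7 - 9 = -7.66

-7.66 dB


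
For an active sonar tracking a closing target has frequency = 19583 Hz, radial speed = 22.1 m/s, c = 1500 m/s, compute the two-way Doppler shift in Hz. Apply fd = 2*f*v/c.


fd = 2*f*v/c = 2 * 19583 * 22.1 / 1500 = 577.05

577.05 Hz


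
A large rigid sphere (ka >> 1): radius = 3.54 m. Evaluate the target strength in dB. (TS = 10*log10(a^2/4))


TS = 10*log10(3.54^2 / 4) = 10*log10(3.1329) = 4.96

4.96 dB


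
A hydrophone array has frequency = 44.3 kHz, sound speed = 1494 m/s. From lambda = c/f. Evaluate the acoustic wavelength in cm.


3.37 cm


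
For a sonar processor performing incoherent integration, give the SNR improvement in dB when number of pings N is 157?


Gain = 5*log10(157) = 10.98

10.98 dB


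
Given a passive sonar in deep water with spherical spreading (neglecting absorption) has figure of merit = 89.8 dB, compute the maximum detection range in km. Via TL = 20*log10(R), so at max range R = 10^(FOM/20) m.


30.9 km


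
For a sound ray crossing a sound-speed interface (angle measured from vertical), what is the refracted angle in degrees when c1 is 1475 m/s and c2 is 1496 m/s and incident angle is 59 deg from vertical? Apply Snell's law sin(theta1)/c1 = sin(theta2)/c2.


sin(theta2) = (c2/c1)*sin(theta1) = (1496/1475)*sin(59 deg) = 0.86937
theta2 = arcsin(0.86937) = 60.39

60.39 deg


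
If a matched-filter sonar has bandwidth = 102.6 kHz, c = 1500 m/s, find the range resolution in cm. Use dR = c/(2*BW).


dR = c/(2*BW) = 1500 / (2 * 102.6e3) = 0.0073 m = 0.73 cm

0.73 cm


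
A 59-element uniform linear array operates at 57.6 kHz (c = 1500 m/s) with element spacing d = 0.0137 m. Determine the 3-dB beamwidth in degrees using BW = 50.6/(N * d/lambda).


Step 1: lambda = 1500/57600 = 0.02604 m
Step 2: d/lambda = 0.0137/0.02604 = 0.5261
Step 3: BW = 50.6/(N * d/lambda) = 50.6/(59 * 0.5261) = 1.63

1.63 deg


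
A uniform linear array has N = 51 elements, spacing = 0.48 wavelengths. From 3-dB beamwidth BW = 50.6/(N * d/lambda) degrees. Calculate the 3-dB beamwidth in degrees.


2.07 deg


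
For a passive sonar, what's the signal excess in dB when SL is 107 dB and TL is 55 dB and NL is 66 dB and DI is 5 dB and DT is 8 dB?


SE = SL - TL - NL + DI - DT = 107 - 55 - 66 + 5 - 8 = -17

-17 dB


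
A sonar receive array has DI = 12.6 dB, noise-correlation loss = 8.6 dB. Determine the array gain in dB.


4.0 dB


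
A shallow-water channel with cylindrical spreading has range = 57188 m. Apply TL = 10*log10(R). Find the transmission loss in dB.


TL = 10*log10(57188) = 47.57

47.57 dB


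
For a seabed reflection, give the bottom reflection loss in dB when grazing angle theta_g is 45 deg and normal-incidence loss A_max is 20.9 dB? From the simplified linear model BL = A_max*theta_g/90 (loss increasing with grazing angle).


10.45 dB


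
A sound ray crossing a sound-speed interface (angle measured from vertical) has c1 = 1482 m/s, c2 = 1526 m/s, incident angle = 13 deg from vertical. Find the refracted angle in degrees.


13.39 deg


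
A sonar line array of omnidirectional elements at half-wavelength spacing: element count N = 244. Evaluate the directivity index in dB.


DI = 10*log10(244) = 23.87

23.87 dB


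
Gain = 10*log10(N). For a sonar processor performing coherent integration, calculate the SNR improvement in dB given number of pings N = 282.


Gain = 10*log10(282) = 24.5

24.5 dB


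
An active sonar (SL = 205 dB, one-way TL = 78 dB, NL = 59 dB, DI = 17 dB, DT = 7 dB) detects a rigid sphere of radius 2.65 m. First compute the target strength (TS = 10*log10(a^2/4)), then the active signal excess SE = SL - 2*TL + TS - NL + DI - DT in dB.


Step 1: TS = 10*log10(2.65^2/4) = 2.44 dB
Step 2: SE = SL - 2*TL + TS - NL + DI - DT = 205 - 2*78 + (2.44) - 59 + 17 - 7 = 2.44

2.44 dB


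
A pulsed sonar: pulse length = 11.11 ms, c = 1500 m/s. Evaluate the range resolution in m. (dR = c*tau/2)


dR = c*tau/2 = 1500 * 11.11e-3 / 2 = 8.3325

8.3325 m


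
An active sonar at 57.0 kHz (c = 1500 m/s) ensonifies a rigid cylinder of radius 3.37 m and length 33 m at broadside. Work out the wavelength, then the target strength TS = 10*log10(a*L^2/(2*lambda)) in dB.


Step 1: lambda = c/f = 1500/57000 = 0.02632 m
Step 2: TS = 10*log10(a*L^2/(2*lambda)) = 10*log10(3.37*33^2/(2*0.02632)) = 48.43

48.43 dB


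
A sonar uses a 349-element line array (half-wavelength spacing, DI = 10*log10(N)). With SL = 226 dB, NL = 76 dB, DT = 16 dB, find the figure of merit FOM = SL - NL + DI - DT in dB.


Step 1: DI = 10*log10(349) = 25.43 dB
Step 2: FOM = SL - NL + DI - DT = 226 - 76 + 25.43 - 16 = 159.43

159.43 dB


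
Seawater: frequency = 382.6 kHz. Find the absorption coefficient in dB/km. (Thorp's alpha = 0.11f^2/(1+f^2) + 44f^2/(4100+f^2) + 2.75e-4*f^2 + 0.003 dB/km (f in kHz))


f^2 = 146382.76
alpha = 0.11*146382.76/(1+146382.76) + 44*146382.76/(4100+146382.76) + 2.75e-4*146382.76 + 0.003 = 83.169

83.169 dB/km


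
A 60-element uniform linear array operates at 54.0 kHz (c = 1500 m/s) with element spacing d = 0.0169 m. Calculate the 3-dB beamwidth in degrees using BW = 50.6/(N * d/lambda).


Step 1: lambda = 1500/54000 = 0.02778 m
Step 2: d/lambda = 0.0169/0.02778 = 0.6084
Step 3: BW = 50.6/(N * d/lambda) = 50.6/(60 * 0.6084) = 1.39

1.39 deg


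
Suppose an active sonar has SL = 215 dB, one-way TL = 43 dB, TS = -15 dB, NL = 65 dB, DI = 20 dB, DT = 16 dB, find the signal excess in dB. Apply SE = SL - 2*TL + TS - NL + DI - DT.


SE = SL - 2*TL + TS - NL + DI - DT = 215 - 2*43 + (-15) - 65 + 20 - 16 = 53

53 dB


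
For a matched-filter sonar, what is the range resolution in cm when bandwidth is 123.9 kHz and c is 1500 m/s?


dR = c/(2*BW) = 1500 / (2 * 123.9e3) = 0.0061 m = 0.61 cm

0.61 cm


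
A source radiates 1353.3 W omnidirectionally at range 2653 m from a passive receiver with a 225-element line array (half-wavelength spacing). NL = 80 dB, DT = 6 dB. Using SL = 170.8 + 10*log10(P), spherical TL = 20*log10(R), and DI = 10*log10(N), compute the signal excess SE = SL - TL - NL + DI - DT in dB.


Step 1: SL = 170.8 + 10*log10(1353.3) = 202.11 dB
Step 2: TL = 20*log10(2653) = 68.47 dB
Step 3: DI = 10*log10(225) = 23.52 dB
Step 4: SE = SL - TL - NL + DI - DT = 202.11 - 68.47 - 80 + 23.52 - 6 = 71.16

71.16 dB


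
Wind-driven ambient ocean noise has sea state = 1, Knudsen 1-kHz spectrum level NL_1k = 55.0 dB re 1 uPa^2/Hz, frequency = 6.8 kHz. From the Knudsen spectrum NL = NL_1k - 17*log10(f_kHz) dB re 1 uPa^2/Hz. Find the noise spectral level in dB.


NL = NL_1k - 17*log10(f_kHz) = 55.0 - 17*log10(6.8) = 55.0 - (14.15) = 40.85

40.85 dB


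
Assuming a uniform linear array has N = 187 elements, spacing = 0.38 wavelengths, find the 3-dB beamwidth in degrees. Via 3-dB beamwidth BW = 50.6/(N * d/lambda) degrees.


BW = 50.6 / (187 * 0.38) = 50.6 / 71.06 = 0.71

0.71 deg


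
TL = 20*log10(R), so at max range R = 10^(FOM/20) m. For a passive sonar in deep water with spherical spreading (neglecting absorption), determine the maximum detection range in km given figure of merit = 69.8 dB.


3.09 km


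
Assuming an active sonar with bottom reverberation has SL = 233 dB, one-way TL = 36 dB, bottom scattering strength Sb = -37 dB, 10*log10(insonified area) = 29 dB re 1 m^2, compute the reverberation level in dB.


153 dB


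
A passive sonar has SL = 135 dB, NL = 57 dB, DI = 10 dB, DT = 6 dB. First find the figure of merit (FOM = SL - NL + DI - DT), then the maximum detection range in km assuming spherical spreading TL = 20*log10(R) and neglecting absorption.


Step 1: FOM = SL - NL + DI - DT = 135 - 57 + 10 - 6 = 82 dB
Step 2: at max range FOM = TL = 20*log10(R), so R = 10^(82/20) = 12589.25 m = 12.59 km

12.59 km


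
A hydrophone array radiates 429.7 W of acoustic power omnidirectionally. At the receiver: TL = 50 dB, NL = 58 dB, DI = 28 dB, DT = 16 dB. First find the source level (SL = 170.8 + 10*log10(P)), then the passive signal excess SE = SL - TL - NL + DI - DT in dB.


Step 1: SL = 170.8 + 10*log10(429.7) = 197.13 dB
Step 2: SE = SL - TL - NL + DI - DT = 197.13 - 50 - 58 + 28 - 16 = 101.13

101.13 dB


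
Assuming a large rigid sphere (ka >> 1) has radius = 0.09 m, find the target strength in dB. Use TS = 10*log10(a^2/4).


TS = 10*log10(0.09^2 / 4) = 10*log10(0.002025) = -26.94

-26.94 dB


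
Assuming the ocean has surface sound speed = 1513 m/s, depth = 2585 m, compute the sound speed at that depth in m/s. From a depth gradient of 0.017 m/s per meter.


1556.945 m/s


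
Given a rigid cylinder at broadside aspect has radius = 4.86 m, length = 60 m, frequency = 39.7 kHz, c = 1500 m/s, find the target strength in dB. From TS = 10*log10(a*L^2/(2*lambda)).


lambda = 1500/39700 = 0.03778 m
TS = 10*log10(4.86*60^2/(2*0.03778)) = 53.65

53.65 dB


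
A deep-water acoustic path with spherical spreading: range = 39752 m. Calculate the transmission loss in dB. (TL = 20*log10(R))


TL = 20*log10(39752) = 91.99

91.99 dB


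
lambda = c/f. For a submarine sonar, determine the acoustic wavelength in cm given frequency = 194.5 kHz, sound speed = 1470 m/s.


lambda = c/f = 1470 / 194500 = 0.0076 m = 0.76 cm

0.76 cm


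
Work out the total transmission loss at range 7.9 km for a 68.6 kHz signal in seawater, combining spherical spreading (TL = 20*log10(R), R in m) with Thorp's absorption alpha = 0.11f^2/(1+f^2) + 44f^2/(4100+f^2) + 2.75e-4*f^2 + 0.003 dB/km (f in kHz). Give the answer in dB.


274.83 dB


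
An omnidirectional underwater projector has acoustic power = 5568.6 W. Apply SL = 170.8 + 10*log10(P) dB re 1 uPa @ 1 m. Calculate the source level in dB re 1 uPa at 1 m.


SL = 170.8 + 10*log10(5568.6) = 170.8 + 37.46 = 208.26

208.26 dB


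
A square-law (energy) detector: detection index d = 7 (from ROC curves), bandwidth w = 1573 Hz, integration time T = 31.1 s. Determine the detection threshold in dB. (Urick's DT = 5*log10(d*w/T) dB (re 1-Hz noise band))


12.75 dB


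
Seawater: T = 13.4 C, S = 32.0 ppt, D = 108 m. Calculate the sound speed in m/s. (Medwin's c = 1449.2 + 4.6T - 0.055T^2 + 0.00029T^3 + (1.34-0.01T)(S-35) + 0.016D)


c = 1449.2 + 4.6*13.4 - 0.055*13.4^2 + 0.00029*13.4^3 + (1.34 - 0.01*13.4)*(32.0 - 35) + 0.016*108 = 1499.77

1499.77 m/s


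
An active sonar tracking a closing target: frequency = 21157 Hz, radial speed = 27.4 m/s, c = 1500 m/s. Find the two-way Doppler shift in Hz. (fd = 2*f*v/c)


772.94 Hz


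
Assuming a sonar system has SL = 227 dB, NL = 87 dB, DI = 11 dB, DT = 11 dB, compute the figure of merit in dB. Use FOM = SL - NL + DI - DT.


FOM = SL - NL + DI - DT = 227 - 87 + 11 - 11 = 140

140 dB


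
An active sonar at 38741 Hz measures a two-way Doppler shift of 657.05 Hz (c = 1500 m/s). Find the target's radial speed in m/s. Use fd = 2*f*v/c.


12.72 m/s


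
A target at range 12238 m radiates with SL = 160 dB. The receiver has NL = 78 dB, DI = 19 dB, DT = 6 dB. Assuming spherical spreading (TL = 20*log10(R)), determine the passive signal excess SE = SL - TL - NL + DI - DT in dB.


13.25 dB


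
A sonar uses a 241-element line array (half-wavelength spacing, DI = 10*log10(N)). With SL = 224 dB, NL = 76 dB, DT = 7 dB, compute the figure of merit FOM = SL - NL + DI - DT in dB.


164.82 dB


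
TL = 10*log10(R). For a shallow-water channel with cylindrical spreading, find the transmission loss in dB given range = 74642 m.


TL = 10*log10(74642) = 48.73

48.73 dB


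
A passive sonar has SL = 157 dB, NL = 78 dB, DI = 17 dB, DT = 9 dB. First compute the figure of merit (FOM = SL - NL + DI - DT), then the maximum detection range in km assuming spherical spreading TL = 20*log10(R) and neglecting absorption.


Step 1: FOM = SL - NL + DI - DT = 157 - 78 + 17 - 9 = 87 dB
Step 2: at max range FOM = TL = 20*log10(R), so R = 10^(87/20) = 22387.21 m = 22.39 km

22.39 km


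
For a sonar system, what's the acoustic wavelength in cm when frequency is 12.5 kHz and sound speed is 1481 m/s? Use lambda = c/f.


lambda = c/f = 1481 / 12500 = 0.1185 m = 11.85 cm

11.85 cm


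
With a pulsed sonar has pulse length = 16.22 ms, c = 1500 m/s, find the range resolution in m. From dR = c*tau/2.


dR = c*tau/2 = 1500 * 16.22e-3 / 2 = 12.165

12.165 m


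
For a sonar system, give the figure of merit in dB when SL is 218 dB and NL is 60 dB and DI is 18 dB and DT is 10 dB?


FOM = SL - NL + DI - DT = 218 - 60 + 18 - 10 = 166

166 dB


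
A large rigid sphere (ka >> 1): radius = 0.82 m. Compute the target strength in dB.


TS = 10*log10(0.82^2 / 4) = 10*log10(0.1681) = -7.74

-7.74 dB


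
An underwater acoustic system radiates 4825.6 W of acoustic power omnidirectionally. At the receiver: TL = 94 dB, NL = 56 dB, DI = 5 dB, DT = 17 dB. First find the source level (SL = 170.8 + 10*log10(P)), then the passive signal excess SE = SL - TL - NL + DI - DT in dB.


Step 1: SL = 170.8 + 10*log10(4825.6) = 207.64 dB
Step 2: SE = SL - TL - NL + DI - DT = 207.64 - 94 - 56 + 5 - 17 = 45.64

45.64 dB


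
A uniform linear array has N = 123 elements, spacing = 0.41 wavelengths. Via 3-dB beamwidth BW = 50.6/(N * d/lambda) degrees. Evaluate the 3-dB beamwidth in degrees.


BW = 50.6 / (123 * 0.41) = 50.6 / 50.43 = 1.0

1.0 deg


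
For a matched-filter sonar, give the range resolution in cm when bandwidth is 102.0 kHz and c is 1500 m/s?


dR = c/(2*BW) = 1500 / (2 * 102.0e3) = 0.0074 m = 0.74 cm

0.74 cm


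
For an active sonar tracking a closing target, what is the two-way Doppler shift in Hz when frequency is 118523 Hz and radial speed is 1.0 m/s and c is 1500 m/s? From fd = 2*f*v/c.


fd = 2*f*v/c = 2 * 118523 * 1.0 / 1500 = 158.03

158.03 Hz


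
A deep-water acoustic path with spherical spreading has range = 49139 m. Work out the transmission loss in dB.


TL = 20*log10(49139) = 93.83

93.83 dB


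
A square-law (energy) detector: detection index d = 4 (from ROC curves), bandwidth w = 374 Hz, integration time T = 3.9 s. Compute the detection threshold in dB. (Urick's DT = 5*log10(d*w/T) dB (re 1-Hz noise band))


DT = 5*log10(d*w/T) = 5*log10(4 * 374 / 3.9) = 5*log10(383.59) = 12.92

12.92 dB


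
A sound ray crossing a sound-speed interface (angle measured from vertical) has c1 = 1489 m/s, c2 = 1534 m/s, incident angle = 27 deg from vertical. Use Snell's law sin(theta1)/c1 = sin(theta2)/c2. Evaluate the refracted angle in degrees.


sin(theta2) = (c2/c1)*sin(theta1) = (1534/1489)*sin(27 deg) = 0.46771
theta2 = arcsin(0.46771) = 27.89

27.89 deg


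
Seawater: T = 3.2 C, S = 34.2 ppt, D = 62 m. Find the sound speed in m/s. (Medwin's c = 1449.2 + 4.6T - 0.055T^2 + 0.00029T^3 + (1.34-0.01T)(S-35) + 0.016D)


c = 1449.2 + 4.6*3.2 - 0.055*3.2^2 + 0.00029*3.2^3 + (1.34 - 0.01*3.2)*(34.2 - 35) + 0.016*62 = 1463.31

1463.31 m/s


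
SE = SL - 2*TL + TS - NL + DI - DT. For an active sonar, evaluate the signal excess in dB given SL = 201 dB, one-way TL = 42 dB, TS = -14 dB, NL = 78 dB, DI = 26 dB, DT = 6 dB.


SE = SL - 2*TL + TS - NL + DI - DT = 201 - 2*42 + (-14) - 78 + 26 - 6 = 45

45 dB


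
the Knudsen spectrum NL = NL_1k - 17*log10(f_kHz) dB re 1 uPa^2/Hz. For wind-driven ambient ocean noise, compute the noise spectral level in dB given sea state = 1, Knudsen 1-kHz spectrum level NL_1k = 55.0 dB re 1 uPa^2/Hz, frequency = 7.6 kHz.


NL = NL_1k - 17*log10(f_kHz) = 55.0 - 17*log10(7.6) = 55.0 - (14.97) = 40.03

40.03 dB


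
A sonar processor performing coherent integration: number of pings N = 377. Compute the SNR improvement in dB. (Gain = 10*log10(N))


Gain = 10*log10(377) = 25.76

25.76 dB


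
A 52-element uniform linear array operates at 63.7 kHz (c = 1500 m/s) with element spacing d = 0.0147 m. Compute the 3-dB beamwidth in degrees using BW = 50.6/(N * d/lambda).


Step 1: lambda = 1500/63700 = 0.02355 m
Step 2: d/lambda = 0.0147/0.02355 = 0.6242
Step 3: BW = 50.6/(N * d/lambda) = 50.6/(52 * 0.6242) = 1.56

1.56 deg


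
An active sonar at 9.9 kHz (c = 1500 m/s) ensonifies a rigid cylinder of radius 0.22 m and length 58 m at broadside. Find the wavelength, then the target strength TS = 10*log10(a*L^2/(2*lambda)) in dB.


Step 1: lambda = c/f = 1500/9900 = 0.15152 m
Step 2: TS = 10*log10(a*L^2/(2*lambda)) = 10*log10(0.22*58^2/(2*0.15152)) = 33.88

33.88 dB


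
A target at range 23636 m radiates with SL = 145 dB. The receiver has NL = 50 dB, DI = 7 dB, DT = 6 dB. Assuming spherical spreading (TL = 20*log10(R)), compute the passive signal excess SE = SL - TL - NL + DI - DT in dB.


Step 1: TL = 20*log10(23636) = 87.47 dB
Step 2: SE = 145 - 87.47 - 50 + 7 - 6 = 8.53

8.53 dB


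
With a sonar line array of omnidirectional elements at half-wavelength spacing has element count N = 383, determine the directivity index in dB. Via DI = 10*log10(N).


DI = 10*log10(383) = 25.83

25.83 dB


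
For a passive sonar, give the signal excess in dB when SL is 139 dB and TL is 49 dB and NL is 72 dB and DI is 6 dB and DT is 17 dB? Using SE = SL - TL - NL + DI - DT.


SE = SL - TL - NL + DI - DT = 139 - 49 - 72 + 6 - 17 = 7

7 dB


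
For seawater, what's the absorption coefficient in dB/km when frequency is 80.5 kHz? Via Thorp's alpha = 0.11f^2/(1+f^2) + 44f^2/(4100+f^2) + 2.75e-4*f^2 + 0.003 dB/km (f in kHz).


f^2 = 6480.25
alpha = 0.11*6480.25/(1+6480.25) + 44*6480.25/(4100+6480.25) + 2.75e-4*6480.25 + 0.003 = 28.844

28.844 dB/km


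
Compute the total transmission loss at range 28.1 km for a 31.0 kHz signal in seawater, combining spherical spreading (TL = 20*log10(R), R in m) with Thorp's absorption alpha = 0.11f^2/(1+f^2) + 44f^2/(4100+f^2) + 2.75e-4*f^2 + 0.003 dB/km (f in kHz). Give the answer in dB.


334.34 dB


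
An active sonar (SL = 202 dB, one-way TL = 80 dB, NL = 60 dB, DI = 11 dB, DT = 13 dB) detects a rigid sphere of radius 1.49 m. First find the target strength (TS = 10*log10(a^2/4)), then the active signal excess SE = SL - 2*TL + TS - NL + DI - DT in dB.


Step 1: TS = 10*log10(1.49^2/4) = -2.56 dB
Step 2: SE = SL - 2*TL + TS - NL + DI - DT = 202 - 2*80 + (-2.56) - 60 + 11 - 13 = -22.56

-22.56 dB


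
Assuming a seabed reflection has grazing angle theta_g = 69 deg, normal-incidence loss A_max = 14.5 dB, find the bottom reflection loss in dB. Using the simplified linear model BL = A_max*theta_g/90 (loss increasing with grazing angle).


11.12 dB


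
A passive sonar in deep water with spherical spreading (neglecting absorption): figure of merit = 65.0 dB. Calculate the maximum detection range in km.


1.78 km


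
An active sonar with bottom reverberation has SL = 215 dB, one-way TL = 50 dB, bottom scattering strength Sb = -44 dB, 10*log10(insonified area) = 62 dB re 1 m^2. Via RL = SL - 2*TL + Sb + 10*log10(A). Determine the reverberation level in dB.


RL = SL - 2*TL + Sb + 10*log10(A) = 215 - 2*50 + (-44) + 62 = 133

133 dB


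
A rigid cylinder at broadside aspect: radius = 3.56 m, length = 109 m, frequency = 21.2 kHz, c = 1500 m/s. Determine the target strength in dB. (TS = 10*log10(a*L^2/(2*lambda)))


54.76 dB


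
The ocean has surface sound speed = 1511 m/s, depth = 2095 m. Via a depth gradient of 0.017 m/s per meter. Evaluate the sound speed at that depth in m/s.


c = 1511 + 0.017 * 2095 = 1546.615

1546.615 m/s


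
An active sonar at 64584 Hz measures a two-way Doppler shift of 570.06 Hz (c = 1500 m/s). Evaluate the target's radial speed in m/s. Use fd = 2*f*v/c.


From fd = 2*f*v/c, v = c*fd/(2*f) = 1500 * 570.06 / (2*64584) = 6.62

6.62 m/s


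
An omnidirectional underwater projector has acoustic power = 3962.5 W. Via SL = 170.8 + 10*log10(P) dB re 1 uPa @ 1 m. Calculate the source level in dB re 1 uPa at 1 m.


SL = 170.8 + 10*log10(3962.5) = 170.8 + 35.98 = 206.78

206.78 dB


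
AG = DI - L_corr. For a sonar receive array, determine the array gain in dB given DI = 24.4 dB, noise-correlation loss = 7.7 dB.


16.7 dB


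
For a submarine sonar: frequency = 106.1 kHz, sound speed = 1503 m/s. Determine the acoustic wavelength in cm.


1.42 cm


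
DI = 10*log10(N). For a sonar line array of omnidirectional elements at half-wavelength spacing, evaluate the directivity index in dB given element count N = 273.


24.36 dB


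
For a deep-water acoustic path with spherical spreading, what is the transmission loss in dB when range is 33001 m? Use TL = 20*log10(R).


TL = 20*log10(33001) = 90.37

90.37 dB


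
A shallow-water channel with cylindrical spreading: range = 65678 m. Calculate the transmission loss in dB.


TL = 10*log10(65678) = 48.17

48.17 dB


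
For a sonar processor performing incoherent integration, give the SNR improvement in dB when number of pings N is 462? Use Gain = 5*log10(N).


Gain = 5*log10(462) = 13.32

13.32 dB


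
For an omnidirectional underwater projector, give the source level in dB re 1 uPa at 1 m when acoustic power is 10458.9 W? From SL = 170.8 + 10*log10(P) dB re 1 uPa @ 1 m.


SL = 170.8 + 10*log10(10458.9) = 170.8 + 40.19 = 210.99

210.99 dB


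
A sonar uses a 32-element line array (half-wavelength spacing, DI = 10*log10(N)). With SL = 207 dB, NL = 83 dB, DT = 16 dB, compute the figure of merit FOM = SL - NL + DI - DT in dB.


Step 1: DI = 10*log10(32) = 15.05 dB
Step 2: FOM = SL - NL + DI - DT = 207 - 83 + 15.05 - 16 = 123.05

123.05 dB


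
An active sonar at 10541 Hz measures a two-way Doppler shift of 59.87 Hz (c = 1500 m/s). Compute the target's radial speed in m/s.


From fd = 2*f*v/c, v = c*fd/(2*f) = 1500 * 59.87 / (2*10541) = 4.26

4.26 m/s


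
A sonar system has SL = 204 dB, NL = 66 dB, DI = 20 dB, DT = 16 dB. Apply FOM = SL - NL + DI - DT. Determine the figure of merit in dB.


142 dB


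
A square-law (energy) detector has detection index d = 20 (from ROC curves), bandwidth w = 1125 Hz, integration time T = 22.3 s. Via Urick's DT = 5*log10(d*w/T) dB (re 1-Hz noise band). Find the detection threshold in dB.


DT = 5*log10(d*w/T) = 5*log10(20 * 1125 / 22.3) = 5*log10(1008.97) = 15.02

15.02 dB


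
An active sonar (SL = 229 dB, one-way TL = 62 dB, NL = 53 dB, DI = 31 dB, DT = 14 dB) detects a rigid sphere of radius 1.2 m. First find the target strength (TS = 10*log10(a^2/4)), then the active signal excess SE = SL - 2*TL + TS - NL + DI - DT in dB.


Step 1: TS = 10*log10(1.2^2/4) = -4.44 dB
Step 2: SE = SL - 2*TL + TS - NL + DI - DT = 229 - 2*62 + (-4.44) - 53 + 31 - 14 = 64.56

64.56 dB


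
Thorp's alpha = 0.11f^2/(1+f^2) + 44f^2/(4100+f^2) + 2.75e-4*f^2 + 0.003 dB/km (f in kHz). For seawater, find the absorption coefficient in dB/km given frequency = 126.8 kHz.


f^2 = 16078.24
alpha = 0.11*16078.24/(1+16078.24) + 44*16078.24/(4100+16078.24) + 2.75e-4*16078.24 + 0.003 = 39.594

39.594 dB/km


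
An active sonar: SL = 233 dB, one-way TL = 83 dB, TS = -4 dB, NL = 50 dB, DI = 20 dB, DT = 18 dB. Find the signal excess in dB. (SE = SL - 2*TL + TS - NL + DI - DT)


SE = SL - 2*TL + TS - NL + DI - DT = 233 - 2*83 + (-4) - 50 + 20 - 18 = 15

15 dB


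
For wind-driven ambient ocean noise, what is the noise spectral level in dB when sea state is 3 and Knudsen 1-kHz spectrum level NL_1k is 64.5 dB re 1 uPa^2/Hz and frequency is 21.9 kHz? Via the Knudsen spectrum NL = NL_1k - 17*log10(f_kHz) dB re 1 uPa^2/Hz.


41.71 dB


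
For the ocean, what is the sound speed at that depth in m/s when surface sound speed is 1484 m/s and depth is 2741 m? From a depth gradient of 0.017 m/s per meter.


1530.597 m/s


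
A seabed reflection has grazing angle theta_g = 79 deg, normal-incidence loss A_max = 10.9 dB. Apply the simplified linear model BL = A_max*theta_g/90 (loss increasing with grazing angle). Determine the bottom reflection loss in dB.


BL = A_max * theta_g / 90 = 10.9 * 79 / 90 = 9.57

9.57 dB


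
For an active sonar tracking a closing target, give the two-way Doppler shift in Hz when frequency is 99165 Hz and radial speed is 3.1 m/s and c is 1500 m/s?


fd = 2*f*v/c = 2 * 99165 * 3.1 / 1500 = 409.88

409.88 Hz


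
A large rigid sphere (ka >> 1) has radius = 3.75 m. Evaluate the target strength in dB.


5.46 dB


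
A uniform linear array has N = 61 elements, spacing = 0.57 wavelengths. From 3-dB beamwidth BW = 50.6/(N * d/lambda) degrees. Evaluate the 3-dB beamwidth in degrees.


BW = 50.6 / (61 * 0.57) = 50.6 / 34.77 = 1.46

1.46 deg


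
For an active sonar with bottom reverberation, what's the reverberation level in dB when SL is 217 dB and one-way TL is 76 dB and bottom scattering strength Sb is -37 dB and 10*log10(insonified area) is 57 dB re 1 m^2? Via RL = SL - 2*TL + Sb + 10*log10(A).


85 dB


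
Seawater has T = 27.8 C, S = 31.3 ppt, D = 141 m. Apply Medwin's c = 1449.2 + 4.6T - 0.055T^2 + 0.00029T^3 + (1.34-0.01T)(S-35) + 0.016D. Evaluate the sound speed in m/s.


c = 1449.2 + 4.6*27.8 - 0.055*27.8^2 + 0.00029*27.8^3 + (1.34 - 0.01*27.8)*(31.3 - 35) + 0.016*141 = 1539.13

1539.13 m/s


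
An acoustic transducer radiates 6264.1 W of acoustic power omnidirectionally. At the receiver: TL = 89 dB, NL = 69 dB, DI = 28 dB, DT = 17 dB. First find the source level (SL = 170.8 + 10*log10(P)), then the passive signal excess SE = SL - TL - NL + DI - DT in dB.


Step 1: SL = 170.8 + 10*log10(6264.1) = 208.77 dB
Step 2: SE = SL - TL - NL + DI - DT = 208.77 - 89 - 69 + 28 - 17 = 61.77

61.77 dB


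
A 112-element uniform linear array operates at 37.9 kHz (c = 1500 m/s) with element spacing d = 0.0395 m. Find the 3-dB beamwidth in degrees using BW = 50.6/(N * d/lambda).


Step 1: lambda = 1500/37900 = 0.03958 m
Step 2: d/lambda = 0.0395/0.03958 = 0.998
Step 3: BW = 50.6/(N * d/lambda) = 50.6/(112 * 0.998) = 0.45

0.45 deg


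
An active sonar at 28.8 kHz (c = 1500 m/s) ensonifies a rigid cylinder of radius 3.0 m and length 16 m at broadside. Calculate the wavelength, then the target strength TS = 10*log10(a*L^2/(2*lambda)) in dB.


Step 1: lambda = c/f = 1500/28800 = 0.05208 m
Step 2: TS = 10*log10(a*L^2/(2*lambda)) = 10*log10(3.0*16^2/(2*0.05208)) = 38.68

38.68 dB


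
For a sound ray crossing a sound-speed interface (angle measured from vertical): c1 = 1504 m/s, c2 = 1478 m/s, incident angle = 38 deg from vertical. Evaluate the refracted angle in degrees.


sin(theta2) = (c2/c1)*sin(theta1) = (1478/1504)*sin(38 deg) = 0.60502
theta2 = arcsin(0.60502) = 37.23

37.23 deg


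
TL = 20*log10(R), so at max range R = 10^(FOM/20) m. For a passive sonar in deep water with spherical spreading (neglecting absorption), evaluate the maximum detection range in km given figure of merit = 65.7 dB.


1.93 km


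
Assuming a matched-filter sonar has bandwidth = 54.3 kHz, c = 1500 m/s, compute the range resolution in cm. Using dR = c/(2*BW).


1.38 cm


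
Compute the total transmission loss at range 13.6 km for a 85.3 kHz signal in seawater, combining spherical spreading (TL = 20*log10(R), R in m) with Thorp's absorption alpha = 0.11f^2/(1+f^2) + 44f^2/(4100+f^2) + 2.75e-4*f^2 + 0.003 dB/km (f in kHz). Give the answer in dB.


Step 1 (Thorp): alpha = 0.11*7276.09/(1+7276.09) + 44*7276.09/(4100+7276.09) + 2.75e-4*7276.09 + 0.003 = 30.2561 dB/km
Step 2: TL_spread = 20*log10(13600) = 82.67 dB
Step 3: TL_abs = alpha*R = 30.2561 * 13.6 = 411.48 dB
Step 4: TL_total = 82.67 + 411.48 = 494.15

494.15 dB


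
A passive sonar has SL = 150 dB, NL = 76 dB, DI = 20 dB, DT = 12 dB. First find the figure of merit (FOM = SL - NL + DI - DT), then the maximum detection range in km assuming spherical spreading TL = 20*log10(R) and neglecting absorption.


Step 1: FOM = SL - NL + DI - DT = 150 - 76 + 20 - 12 = 82 dB
Step 2: at max range FOM = TL = 20*log10(R), so R = 10^(82/20) = 12589.25 m = 12.59 km

12.59 km
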